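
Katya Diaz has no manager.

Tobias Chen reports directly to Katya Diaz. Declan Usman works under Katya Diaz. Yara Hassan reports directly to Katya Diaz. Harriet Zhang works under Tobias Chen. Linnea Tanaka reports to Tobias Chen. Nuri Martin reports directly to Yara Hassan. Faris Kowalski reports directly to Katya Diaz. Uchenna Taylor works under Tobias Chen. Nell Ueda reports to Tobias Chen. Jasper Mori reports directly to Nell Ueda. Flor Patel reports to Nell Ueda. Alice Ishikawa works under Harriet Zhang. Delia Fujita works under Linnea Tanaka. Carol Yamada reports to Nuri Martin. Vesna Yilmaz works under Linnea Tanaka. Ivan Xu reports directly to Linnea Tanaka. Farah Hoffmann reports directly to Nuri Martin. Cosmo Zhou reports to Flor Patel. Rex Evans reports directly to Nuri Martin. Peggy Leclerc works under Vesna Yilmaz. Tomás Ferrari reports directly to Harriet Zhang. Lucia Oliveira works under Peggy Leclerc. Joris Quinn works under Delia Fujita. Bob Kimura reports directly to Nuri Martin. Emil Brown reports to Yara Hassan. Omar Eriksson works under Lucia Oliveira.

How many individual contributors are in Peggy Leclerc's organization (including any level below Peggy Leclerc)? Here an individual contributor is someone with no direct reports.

1

The only person in Peggy Leclerc's organization with no one reporting to them is Omar Eriksson. That is 1.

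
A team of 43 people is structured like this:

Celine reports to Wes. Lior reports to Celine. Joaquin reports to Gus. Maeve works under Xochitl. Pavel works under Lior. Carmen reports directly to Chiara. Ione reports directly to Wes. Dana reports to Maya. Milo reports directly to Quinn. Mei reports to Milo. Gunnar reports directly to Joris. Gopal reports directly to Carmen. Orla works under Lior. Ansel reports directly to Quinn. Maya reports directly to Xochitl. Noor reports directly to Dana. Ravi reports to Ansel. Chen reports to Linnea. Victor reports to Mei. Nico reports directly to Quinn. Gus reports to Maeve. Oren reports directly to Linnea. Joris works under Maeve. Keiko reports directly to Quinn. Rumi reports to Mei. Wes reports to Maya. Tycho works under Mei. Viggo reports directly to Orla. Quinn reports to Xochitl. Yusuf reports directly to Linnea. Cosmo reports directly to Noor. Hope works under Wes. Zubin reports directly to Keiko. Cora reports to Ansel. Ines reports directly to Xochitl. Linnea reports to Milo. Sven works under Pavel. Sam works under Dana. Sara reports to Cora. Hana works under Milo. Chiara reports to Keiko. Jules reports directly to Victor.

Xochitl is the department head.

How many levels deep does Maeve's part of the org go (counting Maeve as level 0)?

The longest chain under Maeve runs Maeve → Gus → Joaquin, which is 2 levels below Maeve.

2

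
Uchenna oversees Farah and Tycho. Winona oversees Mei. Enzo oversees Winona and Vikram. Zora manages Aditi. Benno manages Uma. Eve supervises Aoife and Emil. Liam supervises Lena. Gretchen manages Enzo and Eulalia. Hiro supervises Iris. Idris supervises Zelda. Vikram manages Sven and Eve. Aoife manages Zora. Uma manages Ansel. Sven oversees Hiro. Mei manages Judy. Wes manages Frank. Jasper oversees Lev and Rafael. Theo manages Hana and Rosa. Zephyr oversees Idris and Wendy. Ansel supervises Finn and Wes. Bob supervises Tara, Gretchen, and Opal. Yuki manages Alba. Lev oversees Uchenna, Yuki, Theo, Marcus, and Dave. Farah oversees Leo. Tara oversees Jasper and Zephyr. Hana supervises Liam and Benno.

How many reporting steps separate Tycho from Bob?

Chain from Tycho up to Bob: Tycho → Uchenna → Lev → Jasper → Tara → Bob. That is 5 steps up, so Tycho is 5 levels below Bob.

5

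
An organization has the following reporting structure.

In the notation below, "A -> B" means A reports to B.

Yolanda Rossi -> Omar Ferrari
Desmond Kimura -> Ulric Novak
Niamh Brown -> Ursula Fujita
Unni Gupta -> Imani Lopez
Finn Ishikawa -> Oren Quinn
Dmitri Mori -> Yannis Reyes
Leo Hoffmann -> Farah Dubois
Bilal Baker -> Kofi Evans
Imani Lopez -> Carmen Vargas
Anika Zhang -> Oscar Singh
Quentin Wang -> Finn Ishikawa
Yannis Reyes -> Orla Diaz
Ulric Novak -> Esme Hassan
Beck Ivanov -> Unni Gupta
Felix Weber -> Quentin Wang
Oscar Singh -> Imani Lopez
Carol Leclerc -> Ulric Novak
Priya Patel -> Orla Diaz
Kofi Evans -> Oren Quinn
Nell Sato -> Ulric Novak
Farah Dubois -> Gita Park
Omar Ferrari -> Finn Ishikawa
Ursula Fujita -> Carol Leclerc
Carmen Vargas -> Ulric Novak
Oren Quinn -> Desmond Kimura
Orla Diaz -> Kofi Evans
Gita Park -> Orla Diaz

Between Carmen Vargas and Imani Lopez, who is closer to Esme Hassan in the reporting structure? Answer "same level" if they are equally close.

Carmen Vargas

Carmen Vargas is 2 levels below Esme Hassan; Imani Lopez is 3. Carmen Vargas is higher.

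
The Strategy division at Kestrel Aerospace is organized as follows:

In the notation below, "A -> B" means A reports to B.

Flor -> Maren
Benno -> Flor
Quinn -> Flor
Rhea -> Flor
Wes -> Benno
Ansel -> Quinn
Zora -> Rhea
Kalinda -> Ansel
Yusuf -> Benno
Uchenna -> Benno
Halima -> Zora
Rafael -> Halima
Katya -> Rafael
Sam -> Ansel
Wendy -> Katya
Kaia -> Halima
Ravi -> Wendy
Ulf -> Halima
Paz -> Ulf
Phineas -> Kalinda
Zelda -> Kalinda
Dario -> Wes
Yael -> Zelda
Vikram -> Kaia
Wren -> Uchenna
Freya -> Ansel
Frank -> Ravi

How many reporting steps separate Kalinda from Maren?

4

Chain from Kalinda up to Maren: Kalinda → Ansel → Quinn → Flor → Maren. That is 4 steps up, so Kalinda is 4 levels below Maren.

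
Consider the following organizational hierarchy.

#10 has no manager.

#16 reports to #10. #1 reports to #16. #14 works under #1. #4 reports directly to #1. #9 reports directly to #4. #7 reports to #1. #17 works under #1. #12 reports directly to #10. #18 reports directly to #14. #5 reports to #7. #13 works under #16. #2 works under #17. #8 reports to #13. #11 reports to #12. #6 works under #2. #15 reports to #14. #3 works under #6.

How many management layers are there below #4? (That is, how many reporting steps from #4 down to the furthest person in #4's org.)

1

The longest chain under #4 runs #4 → #9, which is 1 level below #4.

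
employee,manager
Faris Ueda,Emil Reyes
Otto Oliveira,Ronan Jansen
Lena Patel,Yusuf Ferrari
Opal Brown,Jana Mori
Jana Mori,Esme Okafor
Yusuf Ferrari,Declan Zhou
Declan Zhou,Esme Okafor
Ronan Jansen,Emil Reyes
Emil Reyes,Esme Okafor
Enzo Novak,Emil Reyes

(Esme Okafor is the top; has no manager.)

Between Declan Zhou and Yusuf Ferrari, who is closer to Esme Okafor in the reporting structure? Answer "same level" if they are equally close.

Declan Zhou is 1 level below Esme Okafor; Yusuf Ferrari is 2. Declan Zhou is higher.

Declan Zhou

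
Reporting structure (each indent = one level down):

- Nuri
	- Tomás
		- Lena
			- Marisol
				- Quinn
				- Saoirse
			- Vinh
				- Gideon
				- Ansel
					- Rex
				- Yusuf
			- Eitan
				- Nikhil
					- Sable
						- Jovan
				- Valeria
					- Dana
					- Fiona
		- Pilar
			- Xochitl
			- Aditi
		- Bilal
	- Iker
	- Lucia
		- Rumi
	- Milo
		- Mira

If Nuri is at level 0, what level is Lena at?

2

Chain from Lena up to Nuri: Lena → Tomás → Nuri. That is 2 steps up, so Lena is 2 levels below Nuri.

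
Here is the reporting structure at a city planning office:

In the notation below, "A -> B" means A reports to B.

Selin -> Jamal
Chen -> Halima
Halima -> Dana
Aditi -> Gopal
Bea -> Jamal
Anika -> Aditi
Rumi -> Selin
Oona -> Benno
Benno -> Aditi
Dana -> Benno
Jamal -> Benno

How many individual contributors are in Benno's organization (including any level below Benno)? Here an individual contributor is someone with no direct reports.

4

The people in Benno's organization with no one reporting to them are Oona, Bea, Rumi, Chen. That is 4.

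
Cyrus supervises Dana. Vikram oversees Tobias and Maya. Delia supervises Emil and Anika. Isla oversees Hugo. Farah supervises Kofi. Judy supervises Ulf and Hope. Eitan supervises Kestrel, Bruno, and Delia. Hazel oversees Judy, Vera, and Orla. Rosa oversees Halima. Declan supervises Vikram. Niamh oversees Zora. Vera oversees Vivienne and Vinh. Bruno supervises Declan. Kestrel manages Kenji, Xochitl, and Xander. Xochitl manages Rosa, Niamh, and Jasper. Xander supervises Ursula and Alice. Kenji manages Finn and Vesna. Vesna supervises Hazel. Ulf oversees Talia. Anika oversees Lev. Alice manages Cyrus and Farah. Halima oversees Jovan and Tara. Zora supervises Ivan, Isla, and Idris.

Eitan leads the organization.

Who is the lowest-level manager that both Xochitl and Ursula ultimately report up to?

Xochitl's chain of managers is Kestrel, Eitan. Ursula's chain of managers is Xander, Kestrel, Eitan. The first manager that appears in both chains is Kestrel.

Kestrel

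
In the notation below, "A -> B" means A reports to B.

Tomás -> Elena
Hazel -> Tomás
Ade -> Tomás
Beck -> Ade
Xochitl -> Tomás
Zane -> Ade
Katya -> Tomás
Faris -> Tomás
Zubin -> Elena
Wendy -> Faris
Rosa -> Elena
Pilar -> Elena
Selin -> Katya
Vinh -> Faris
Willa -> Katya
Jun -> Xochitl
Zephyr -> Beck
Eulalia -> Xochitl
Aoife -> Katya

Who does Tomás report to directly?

Tomás reports directly to Elena.

Elena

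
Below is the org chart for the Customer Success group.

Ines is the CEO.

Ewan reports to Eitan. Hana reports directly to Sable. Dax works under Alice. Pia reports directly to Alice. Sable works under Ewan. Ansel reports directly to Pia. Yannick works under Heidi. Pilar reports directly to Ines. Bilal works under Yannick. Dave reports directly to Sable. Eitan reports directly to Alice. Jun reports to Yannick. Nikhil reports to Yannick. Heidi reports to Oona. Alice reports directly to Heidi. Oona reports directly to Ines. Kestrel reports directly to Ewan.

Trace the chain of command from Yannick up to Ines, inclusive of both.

Yannick -> Heidi -> Oona -> Ines

Yannick reports to Heidi. Heidi reports to Oona. Oona reports to Ines. Ines is at the top.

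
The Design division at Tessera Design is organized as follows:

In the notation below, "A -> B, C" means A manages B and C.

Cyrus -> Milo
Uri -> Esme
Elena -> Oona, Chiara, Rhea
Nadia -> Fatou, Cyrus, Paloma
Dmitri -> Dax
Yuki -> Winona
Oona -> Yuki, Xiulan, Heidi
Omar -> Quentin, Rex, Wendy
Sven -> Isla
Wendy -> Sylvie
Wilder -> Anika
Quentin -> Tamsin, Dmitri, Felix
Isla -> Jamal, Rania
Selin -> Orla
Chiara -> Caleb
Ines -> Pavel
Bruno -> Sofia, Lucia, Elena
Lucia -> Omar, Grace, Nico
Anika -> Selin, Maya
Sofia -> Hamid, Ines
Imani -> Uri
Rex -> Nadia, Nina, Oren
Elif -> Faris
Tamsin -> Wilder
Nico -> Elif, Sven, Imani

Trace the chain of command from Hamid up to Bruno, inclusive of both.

Hamid -> Sofia -> Bruno

Hamid reports to Sofia. Sofia reports to Bruno. Bruno is at the top.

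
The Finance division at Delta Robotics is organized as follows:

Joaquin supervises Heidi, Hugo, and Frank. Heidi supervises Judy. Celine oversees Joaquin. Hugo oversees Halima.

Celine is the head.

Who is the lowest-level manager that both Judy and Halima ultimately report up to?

Judy's chain of managers is Heidi, Joaquin, Celine. Halima's chain of managers is Hugo, Joaquin, Celine. The first manager that appears in both chains is Joaquin.

Joaquin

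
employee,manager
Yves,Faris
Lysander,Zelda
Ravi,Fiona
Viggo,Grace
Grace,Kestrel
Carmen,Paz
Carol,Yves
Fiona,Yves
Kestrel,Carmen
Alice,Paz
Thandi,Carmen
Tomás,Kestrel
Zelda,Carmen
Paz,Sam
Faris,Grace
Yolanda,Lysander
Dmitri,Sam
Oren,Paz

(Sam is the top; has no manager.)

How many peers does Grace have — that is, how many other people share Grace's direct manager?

Grace reports to Kestrel. Kestrel's other direct reports are Tomás — 1 peer.

1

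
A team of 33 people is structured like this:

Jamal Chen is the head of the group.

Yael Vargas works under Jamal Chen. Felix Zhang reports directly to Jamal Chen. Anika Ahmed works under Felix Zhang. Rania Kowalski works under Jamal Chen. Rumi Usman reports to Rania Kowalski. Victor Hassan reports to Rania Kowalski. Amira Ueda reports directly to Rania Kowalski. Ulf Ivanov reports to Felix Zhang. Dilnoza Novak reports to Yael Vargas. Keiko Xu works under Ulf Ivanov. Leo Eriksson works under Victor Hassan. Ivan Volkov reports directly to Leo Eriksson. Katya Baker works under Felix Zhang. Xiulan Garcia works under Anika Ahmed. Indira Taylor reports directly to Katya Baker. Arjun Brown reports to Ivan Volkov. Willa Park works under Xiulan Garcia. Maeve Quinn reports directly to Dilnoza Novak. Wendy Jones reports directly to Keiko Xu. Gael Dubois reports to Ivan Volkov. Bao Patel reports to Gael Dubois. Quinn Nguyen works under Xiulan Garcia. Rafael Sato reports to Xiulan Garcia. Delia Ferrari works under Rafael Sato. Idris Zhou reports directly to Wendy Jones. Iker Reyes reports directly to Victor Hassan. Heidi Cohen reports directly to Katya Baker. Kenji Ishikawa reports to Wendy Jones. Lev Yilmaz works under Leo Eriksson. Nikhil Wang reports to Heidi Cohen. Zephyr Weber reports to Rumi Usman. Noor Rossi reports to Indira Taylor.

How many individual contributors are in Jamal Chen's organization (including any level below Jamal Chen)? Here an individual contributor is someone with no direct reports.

The people in Jamal Chen's organization with no one reporting to them are Amira Ueda, Iker Reyes, Lev Yilmaz, Bao Patel, Arjun Brown, Zephyr Weber, Nikhil Wang, Noor Rossi, Kenji Ishikawa, Idris Zhou, Delia Ferrari, Quinn Nguyen, Willa Park, Maeve Quinn. That is 14.

14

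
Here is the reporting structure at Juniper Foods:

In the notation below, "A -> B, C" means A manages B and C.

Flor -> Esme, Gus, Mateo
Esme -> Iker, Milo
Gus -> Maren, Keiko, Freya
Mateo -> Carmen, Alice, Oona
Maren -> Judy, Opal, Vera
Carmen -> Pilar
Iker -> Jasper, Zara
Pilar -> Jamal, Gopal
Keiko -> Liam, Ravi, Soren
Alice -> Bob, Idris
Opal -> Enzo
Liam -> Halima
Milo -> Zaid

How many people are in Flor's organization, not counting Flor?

Flor directly manages Esme, Gus, Mateo. Under Esme: Milo, Zaid, Iker, Zara, Jasper (5). Under Gus: Freya, Keiko, Soren, Ravi, Liam, Halima, Maren, Vera, Opal, Enzo, Judy (11). Under Mateo: Oona, Alice, Idris, Bob, Carmen, Pilar, Gopal, Jamal (8). So Flor's organization is 3 direct reports plus everyone under them: 6 + 12 + 9 = 27.

27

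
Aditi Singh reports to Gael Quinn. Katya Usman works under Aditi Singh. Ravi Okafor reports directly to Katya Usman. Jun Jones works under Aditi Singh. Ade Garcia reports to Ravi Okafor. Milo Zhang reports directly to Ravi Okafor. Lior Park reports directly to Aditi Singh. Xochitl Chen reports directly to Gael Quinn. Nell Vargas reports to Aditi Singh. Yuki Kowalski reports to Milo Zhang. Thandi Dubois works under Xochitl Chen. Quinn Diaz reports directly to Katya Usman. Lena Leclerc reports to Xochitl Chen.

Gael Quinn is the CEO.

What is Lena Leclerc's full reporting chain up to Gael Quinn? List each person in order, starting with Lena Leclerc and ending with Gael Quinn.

Lena Leclerc -> Xochitl Chen -> Gael Quinn

Lena Leclerc reports to Xochitl Chen. Xochitl Chen reports to Gael Quinn. Gael Quinn is at the top.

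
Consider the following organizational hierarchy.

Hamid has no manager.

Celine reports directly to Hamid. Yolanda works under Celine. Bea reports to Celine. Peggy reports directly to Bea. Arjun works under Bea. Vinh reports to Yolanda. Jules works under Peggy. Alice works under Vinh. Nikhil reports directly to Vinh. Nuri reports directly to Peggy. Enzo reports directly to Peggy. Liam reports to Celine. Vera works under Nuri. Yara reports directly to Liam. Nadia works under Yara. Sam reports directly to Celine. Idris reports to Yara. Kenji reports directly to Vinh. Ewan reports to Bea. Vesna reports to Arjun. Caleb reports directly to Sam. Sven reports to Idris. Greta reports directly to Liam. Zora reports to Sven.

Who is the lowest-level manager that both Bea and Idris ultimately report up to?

Celine

Bea's chain of managers is Celine, Hamid. Idris's chain of managers is Yara, Liam, Celine, Hamid. The first manager that appears in both chains is Celine.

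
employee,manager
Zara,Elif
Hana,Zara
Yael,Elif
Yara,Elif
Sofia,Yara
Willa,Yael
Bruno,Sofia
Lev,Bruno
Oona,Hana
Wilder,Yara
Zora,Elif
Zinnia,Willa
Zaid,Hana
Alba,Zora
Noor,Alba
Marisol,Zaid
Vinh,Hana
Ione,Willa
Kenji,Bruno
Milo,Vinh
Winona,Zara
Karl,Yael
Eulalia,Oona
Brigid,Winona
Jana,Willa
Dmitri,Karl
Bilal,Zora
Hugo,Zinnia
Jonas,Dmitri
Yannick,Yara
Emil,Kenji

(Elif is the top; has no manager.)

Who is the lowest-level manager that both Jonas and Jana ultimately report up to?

Yael

Jonas's chain of managers is Dmitri, Karl, Yael, Elif. Jana's chain of managers is Willa, Yael, Elif. The first manager that appears in both chains is Yael.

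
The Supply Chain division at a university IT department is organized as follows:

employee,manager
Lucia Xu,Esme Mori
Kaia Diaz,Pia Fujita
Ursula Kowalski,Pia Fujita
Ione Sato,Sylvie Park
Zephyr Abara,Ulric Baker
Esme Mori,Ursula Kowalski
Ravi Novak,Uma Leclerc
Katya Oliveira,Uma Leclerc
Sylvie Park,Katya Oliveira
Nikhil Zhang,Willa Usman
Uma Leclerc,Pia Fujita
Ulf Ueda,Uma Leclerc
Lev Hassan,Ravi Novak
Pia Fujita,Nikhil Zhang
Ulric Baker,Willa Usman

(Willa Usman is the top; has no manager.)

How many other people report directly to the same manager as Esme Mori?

Esme Mori reports to Ursula Kowalski, and Ursula Kowalski has no other direct reports. Esme Mori has 0 peers.

0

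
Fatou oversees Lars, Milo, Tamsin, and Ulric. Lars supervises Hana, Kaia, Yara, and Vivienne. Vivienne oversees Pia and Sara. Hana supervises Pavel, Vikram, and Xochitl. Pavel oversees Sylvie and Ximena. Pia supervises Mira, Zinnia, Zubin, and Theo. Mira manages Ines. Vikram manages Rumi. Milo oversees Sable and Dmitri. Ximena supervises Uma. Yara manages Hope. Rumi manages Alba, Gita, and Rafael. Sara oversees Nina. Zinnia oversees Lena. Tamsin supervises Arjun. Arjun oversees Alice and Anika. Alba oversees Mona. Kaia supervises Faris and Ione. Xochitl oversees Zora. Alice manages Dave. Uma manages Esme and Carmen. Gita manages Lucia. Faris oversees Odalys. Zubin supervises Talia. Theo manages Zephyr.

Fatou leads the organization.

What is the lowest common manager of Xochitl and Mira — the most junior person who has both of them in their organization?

Xochitl's chain of managers is Hana, Lars, Fatou. Mira's chain of managers is Pia, Vivienne, Lars, Fatou. The first manager that appears in both chains is Lars.

Lars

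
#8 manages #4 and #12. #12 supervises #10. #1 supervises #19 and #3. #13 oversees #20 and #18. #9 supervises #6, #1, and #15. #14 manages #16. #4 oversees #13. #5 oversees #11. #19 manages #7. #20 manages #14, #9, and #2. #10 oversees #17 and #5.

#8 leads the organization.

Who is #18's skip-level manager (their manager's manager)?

#18 reports to #13, and #13 reports to #4. So #18's skip-level manager is #4.

#4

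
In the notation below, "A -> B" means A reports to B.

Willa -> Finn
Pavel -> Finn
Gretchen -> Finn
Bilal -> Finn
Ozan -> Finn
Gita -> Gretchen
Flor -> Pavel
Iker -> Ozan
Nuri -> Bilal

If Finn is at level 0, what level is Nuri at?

Chain from Nuri up to Finn: Nuri → Bilal → Finn. That is 2 steps up, so Nuri is 2 levels below Finn.

2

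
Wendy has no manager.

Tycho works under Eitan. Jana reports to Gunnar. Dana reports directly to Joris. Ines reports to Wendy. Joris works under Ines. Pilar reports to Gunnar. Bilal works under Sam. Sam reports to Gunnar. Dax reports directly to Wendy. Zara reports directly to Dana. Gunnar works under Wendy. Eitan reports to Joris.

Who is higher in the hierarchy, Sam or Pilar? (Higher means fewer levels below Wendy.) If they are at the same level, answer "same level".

Both Sam and Pilar are 2 levels below Wendy.

same level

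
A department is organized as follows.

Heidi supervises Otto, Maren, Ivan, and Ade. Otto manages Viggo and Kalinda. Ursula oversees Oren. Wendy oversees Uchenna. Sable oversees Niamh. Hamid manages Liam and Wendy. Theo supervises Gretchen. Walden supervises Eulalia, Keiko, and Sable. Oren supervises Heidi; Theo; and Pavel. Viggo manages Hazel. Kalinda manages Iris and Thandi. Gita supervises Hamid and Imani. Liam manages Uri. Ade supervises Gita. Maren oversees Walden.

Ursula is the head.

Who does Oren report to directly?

Ursula

Oren reports directly to Ursula.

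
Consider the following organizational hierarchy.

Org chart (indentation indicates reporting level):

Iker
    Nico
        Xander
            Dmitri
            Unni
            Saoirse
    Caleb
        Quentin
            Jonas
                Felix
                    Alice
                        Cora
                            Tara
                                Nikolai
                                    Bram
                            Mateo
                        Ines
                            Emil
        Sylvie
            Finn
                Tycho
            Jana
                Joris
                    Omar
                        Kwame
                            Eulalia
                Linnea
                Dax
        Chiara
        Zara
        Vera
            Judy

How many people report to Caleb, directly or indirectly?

25

Caleb directly manages Quentin, Sylvie, Chiara, Zara, Vera. Under Quentin: Jonas, Felix, Alice, Ines, Emil, Cora, Mateo, Tara, Nikolai, Bram (10). Under Sylvie: Jana, Dax, Linnea, Joris, Omar, Kwame, Eulalia, Finn, Tycho (9). Chiara has no reports. Zara has no reports. Under Vera: Judy (1). So Caleb's organization is 5 direct reports plus everyone under them: 11 + 10 + 1 + 1 + 2 = 25.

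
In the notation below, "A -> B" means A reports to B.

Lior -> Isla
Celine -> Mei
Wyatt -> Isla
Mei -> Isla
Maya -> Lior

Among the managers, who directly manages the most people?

Isla

Direct-report counts: Isla has 3; Mei has 1; Lior has 1. The largest is 3, held by Isla.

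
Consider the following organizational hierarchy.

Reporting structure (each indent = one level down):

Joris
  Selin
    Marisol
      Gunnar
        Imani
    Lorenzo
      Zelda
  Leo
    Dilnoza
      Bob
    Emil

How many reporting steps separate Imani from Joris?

Chain from Imani up to Joris: Imani → Gunnar → Marisol → Selin → Joris. That is 4 steps up, so Imani is 4 levels below Joris.

4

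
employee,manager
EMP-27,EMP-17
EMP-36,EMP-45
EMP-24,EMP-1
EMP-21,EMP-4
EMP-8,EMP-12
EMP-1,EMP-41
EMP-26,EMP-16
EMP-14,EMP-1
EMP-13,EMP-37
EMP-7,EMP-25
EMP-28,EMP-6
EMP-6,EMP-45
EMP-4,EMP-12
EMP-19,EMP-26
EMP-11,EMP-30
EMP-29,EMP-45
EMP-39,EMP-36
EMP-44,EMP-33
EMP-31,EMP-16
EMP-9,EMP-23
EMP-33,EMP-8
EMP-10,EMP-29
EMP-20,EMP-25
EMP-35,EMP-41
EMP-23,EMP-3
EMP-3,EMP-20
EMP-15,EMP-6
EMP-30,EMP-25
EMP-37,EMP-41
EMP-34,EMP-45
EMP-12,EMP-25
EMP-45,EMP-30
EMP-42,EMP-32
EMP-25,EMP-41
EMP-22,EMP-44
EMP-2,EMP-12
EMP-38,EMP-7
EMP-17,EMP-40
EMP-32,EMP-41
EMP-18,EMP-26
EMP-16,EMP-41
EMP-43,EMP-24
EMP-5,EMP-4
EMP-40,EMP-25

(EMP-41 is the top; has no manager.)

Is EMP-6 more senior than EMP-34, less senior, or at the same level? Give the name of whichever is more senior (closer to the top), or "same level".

same level

Both EMP-6 and EMP-34 are 4 levels below EMP-41.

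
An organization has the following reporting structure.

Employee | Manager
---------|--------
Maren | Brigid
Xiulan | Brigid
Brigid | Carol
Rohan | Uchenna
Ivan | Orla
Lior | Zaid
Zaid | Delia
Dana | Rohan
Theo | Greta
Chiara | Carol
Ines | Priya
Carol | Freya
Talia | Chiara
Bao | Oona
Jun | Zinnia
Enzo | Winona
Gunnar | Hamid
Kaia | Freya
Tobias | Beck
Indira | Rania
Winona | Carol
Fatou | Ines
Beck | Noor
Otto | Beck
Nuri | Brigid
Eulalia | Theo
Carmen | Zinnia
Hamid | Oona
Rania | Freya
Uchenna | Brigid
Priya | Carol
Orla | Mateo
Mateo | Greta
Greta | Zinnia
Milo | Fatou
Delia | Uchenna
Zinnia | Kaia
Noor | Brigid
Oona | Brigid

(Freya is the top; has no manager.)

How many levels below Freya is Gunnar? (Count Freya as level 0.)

Chain from Gunnar up to Freya: Gunnar → Hamid → Oona → Brigid → Carol → Freya. That is 5 steps up, so Gunnar is 5 levels below Freya.

5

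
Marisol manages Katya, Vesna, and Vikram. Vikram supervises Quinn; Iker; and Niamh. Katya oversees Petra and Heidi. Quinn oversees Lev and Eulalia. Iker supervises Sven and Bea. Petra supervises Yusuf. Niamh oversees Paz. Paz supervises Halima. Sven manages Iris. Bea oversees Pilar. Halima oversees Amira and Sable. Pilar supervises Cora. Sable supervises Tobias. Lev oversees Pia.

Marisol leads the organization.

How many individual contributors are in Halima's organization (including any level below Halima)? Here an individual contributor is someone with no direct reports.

The people in Halima's organization with no one reporting to them are Tobias, Amira. That is 2.

2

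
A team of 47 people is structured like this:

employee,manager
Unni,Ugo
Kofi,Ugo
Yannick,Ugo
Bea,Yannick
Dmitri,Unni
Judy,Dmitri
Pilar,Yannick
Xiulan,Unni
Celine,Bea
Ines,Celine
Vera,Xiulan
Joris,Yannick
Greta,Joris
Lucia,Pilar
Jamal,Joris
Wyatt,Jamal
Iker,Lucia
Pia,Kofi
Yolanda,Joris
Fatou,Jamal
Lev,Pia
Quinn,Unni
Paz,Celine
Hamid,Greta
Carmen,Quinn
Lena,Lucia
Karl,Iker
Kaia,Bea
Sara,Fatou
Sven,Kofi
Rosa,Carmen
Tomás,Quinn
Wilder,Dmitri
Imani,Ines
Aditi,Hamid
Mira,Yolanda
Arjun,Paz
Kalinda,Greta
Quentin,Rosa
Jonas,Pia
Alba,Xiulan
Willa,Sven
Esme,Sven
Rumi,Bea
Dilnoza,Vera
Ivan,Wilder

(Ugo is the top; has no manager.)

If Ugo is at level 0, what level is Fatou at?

Chain from Fatou up to Ugo: Fatou → Jamal → Joris → Yannick → Ugo. That is 4 steps up, so Fatou is 4 levels below Ugo.

4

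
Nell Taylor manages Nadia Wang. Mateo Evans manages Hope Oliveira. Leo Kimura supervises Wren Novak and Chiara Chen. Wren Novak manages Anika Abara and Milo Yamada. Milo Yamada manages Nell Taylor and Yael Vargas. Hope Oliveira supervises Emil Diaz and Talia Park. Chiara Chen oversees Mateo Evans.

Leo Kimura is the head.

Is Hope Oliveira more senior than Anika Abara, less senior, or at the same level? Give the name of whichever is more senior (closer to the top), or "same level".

Anika Abara

Hope Oliveira is 3 levels below Leo Kimura; Anika Abara is 2. Anika Abara is higher.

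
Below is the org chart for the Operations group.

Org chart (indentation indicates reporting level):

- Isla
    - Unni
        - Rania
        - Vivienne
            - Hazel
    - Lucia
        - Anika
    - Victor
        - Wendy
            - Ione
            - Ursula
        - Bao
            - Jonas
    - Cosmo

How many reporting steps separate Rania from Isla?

Chain from Rania up to Isla: Rania → Unni → Isla. That is 2 steps up, so Rania is 2 levels below Isla.

2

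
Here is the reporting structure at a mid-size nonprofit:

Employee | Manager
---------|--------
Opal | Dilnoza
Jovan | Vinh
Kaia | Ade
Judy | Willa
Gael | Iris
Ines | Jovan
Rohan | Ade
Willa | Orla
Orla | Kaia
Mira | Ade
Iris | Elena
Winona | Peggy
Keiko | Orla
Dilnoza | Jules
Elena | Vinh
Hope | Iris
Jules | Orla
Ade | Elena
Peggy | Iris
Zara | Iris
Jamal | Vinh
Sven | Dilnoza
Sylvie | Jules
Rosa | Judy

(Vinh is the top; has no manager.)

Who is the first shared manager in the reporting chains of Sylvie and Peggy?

Sylvie's chain of managers is Jules, Orla, Kaia, Ade, Elena, Vinh. Peggy's chain of managers is Iris, Elena, Vinh. The first manager that appears in both chains is Elena.

Elena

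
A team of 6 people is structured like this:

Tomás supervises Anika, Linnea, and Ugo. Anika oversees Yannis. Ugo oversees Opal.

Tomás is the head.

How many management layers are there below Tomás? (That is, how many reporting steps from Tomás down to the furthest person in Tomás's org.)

The longest chain under Tomás runs Tomás → Ugo → Opal, which is 2 levels below Tomás.

2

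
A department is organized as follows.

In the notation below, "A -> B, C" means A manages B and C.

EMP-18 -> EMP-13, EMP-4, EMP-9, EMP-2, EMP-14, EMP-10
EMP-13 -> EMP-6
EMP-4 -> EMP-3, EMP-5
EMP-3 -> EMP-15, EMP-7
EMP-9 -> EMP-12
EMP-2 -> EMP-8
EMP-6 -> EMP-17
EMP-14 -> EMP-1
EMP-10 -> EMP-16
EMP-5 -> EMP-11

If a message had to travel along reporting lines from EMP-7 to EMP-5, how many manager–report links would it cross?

EMP-7 is 2 levels below EMP-4, and EMP-5 is 1 level below EMP-4 (their lowest common manager). The shortest path runs up from EMP-7 to EMP-4 and back down to EMP-5: 2 + 1 = 3 links.

3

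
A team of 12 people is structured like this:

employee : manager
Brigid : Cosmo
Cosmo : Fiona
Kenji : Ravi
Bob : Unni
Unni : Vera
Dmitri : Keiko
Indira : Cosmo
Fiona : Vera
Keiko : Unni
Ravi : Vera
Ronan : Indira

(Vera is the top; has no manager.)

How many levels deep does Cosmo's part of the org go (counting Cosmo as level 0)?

The longest chain under Cosmo runs Cosmo → Indira → Ronan, which is 2 levels below Cosmo.

2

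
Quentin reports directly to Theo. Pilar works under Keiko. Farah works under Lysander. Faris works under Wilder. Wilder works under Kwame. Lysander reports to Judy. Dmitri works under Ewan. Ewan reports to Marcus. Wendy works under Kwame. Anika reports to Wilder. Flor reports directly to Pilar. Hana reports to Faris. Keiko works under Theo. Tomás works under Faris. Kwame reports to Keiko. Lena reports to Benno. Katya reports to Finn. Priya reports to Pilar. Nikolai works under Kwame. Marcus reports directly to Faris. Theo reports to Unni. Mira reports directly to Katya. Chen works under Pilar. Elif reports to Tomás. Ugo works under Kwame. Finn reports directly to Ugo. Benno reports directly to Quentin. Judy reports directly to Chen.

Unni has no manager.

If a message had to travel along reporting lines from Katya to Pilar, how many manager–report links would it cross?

5

Katya is 4 levels below Keiko, and Pilar is 1 level below Keiko (their lowest common manager). The shortest path runs up from Katya to Keiko and back down to Pilar: 4 + 1 = 5 links.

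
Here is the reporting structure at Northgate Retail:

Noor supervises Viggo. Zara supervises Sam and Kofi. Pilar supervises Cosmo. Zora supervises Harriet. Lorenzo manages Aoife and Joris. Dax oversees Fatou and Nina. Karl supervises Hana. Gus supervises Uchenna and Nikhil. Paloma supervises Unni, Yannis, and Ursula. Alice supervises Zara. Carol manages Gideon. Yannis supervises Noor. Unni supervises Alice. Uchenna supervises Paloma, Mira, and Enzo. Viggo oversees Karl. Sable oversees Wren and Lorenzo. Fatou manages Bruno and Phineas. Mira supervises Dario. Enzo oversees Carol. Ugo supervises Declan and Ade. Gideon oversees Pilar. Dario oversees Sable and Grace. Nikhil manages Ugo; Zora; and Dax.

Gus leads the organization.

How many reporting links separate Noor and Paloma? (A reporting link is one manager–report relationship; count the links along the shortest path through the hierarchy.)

2

Noor is in Paloma's organization: the chain from Noor up to Paloma is Noor → Yannis → Paloma, which is 2 links.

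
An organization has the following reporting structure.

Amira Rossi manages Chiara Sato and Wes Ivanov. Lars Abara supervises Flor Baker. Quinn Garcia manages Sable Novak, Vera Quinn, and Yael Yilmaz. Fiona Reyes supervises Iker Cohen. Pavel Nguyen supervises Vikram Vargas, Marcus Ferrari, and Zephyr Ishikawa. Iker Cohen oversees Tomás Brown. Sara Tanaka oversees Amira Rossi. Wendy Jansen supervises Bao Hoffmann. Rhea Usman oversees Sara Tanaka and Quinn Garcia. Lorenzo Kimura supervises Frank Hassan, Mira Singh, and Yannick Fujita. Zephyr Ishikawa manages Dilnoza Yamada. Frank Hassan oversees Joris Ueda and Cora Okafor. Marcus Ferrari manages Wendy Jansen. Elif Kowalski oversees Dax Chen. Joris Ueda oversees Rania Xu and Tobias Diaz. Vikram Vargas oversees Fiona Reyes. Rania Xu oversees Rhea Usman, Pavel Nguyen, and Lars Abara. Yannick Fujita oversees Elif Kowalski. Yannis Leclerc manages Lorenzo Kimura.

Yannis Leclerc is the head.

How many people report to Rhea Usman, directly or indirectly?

Rhea Usman directly manages Sara Tanaka, Quinn Garcia. Under Sara Tanaka: Amira Rossi, Wes Ivanov, Chiara Sato (3). Under Quinn Garcia: Yael Yilmaz, Vera Quinn, Sable Novak (3). So Rhea Usman's organization is 2 direct reports plus everyone under them: 4 + 4 = 8.

8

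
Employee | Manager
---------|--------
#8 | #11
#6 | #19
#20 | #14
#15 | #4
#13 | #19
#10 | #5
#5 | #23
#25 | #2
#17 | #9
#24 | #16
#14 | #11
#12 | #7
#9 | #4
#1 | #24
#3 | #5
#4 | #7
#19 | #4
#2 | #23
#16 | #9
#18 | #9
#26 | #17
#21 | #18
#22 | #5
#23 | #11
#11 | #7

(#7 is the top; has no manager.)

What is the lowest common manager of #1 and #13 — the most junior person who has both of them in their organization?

#1's chain of managers is #24, #16, #9, #4, #7. #13's chain of managers is #19, #4, #7. The first manager that appears in both chains is #4.

#4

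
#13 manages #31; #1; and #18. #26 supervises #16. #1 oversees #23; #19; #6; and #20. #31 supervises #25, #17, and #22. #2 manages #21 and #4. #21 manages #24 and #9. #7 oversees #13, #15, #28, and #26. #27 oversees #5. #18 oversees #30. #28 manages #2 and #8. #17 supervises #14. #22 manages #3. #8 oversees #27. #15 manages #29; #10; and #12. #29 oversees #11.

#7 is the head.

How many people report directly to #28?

#28 directly manages #2, #8. That is 2 direct reports.

2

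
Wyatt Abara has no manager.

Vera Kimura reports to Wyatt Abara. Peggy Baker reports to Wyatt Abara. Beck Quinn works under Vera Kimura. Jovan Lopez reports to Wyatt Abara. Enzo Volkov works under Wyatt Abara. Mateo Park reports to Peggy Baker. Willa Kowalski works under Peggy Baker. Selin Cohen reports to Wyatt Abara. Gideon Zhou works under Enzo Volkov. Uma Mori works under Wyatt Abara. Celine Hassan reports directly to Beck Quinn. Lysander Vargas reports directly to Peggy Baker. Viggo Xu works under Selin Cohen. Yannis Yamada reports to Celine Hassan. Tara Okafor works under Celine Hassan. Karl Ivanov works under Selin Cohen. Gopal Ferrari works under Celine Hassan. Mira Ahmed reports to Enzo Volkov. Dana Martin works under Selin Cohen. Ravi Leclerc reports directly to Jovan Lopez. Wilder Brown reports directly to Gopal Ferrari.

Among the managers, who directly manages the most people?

Wyatt Abara

Direct-report counts: Wyatt Abara has 6; Selin Cohen has 3; Enzo Volkov has 2; Jovan Lopez has 1; Peggy Baker has 3; Vera Kimura has 1; Beck Quinn has 1; Celine Hassan has 3; Gopal Ferrari has 1. The largest is 6, held by Wyatt Abara.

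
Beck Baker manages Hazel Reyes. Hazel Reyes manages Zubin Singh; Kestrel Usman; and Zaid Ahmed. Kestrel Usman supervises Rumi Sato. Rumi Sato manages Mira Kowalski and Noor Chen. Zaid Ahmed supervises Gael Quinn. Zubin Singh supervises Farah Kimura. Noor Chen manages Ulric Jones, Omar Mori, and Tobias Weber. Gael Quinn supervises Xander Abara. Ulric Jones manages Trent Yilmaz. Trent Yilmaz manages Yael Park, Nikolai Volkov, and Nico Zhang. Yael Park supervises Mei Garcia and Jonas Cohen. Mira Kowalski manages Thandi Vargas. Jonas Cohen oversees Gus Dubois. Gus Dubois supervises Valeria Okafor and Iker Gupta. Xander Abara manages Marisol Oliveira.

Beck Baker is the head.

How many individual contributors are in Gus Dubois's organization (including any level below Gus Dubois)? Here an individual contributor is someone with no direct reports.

The people in Gus Dubois's organization with no one reporting to them are Iker Gupta, Valeria Okafor. That is 2.

2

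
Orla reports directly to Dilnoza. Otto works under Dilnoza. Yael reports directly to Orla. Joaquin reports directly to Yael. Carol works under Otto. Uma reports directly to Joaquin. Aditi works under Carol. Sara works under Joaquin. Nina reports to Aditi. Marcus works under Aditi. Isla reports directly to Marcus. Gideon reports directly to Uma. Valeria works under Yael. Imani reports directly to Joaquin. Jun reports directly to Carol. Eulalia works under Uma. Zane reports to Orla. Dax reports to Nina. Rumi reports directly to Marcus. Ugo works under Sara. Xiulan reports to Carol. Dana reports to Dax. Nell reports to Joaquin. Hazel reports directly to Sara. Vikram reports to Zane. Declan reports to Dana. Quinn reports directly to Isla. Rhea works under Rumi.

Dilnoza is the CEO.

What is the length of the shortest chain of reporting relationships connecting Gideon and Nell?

3

Gideon is 2 levels below Joaquin, and Nell is 1 level below Joaquin (their lowest common manager). The shortest path runs up from Gideon to Joaquin and back down to Nell: 2 + 1 = 3 links.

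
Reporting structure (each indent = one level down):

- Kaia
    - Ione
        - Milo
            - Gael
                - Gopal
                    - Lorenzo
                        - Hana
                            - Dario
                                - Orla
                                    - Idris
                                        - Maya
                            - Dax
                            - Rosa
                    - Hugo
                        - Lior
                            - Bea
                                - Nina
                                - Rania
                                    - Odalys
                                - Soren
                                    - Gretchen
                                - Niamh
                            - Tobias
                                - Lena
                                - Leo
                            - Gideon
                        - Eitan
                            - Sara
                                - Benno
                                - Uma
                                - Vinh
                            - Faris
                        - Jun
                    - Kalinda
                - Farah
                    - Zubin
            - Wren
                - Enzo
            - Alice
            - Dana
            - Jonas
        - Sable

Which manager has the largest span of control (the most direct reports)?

Direct-report counts: Kaia has 1; Ione has 2; Milo has 5; Wren has 1; Gael has 2; Farah has 1; Gopal has 3; Hugo has 3; Eitan has 2; Sara has 3; Lior has 3; Tobias has 2; Bea has 4; Soren has 1; Rania has 1; Lorenzo has 1; Hana has 3; Dario has 1; Orla has 1; Idris has 1. The largest is 5, held by Milo.

Milo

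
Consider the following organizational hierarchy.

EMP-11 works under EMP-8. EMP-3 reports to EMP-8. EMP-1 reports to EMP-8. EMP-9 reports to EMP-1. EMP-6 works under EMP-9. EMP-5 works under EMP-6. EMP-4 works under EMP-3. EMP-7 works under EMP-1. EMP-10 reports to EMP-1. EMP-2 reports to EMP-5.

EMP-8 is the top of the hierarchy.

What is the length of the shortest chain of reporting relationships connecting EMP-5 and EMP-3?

5

EMP-5 is 4 levels below EMP-8, and EMP-3 is 1 level below EMP-8 (their lowest common manager). The shortest path runs up from EMP-5 to EMP-8 and back down to EMP-3: 4 + 1 = 5 links.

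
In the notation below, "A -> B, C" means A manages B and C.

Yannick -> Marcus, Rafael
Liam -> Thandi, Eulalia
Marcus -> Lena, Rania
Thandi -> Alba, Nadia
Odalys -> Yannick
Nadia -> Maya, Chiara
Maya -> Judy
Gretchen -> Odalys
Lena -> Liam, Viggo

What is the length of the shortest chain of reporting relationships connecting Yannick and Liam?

Liam is in Yannick's organization: the chain from Liam up to Yannick is Liam → Lena → Marcus → Yannick, which is 3 links.

3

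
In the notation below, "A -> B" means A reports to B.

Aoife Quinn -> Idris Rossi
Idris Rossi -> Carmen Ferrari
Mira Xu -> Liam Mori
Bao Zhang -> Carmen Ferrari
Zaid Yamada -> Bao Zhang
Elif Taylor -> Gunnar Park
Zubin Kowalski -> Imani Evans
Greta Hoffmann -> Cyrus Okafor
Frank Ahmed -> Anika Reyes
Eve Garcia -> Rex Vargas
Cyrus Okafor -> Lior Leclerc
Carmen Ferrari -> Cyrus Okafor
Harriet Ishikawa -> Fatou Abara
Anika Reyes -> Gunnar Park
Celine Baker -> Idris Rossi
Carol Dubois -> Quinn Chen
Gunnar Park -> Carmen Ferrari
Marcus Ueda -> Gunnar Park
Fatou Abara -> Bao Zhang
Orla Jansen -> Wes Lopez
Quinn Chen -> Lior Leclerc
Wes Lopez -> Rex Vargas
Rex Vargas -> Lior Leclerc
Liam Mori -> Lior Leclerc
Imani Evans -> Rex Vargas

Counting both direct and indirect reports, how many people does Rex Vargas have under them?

5

Rex Vargas directly manages Imani Evans, Wes Lopez, Eve Garcia. Under Imani Evans: Zubin Kowalski (1). Under Wes Lopez: Orla Jansen (1). Eve Garcia has no reports. So Rex Vargas's organization is 3 direct reports plus everyone under them: 2 + 2 + 1 = 5.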